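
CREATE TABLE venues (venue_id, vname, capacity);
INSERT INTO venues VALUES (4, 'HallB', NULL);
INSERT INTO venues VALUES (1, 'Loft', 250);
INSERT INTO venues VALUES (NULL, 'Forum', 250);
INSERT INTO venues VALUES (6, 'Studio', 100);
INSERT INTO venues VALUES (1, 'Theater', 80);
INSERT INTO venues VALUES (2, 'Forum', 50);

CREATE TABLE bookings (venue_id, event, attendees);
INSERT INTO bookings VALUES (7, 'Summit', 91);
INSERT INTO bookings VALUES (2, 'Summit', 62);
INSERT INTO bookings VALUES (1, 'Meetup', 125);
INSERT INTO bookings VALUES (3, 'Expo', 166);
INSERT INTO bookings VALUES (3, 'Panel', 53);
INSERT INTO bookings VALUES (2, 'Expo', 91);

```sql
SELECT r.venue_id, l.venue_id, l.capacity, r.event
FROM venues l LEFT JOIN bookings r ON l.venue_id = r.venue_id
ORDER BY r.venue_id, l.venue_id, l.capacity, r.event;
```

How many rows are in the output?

LEFT JOIN keeps every row from `venues`; unmatched rows get NULL for `bookings`'s columns.
Matching on l.venue_id = r.venue_id. A NULL in a compared column never satisfies the condition.
- venue_id=4: no r row matches, row kept with r columns NULL.
- venue_id=1: 1 matching r row(s), so 1 row(s) emitted.
- venue_id=NULL: no r row matches, row kept with r columns NULL.
- venue_id=6: no r row matches, row kept with r columns NULL.
- venue_id=1: 1 matching r row(s), so 1 row(s) emitted.
- venue_id=2: 2 matching r row(s), so 2 row(s) emitted.
Total: 4 matched + 3 padded = 7 rows.

7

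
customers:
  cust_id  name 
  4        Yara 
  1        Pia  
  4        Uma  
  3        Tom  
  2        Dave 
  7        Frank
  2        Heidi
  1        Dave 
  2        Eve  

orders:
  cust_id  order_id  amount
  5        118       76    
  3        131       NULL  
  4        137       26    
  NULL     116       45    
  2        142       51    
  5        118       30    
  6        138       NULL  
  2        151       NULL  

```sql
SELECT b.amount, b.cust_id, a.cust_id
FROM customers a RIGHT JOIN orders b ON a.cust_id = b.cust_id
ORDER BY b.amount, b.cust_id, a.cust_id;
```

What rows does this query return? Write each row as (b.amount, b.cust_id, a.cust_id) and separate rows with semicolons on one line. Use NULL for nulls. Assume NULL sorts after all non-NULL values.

RIGHT JOIN keeps every row from `orders`; unmatched rows get NULL for `customers`'s columns.
Matching on a.cust_id = b.cust_id. A NULL in a compared column never satisfies the condition.
Matched pairs: 9; unmatched b rows kept: 4.

(26, 4, 4); (26, 4, 4); (30, 5, NULL); (45, NULL, NULL); (51, 2, 2); (51, 2, 2); (51, 2, 2); (76, 5, NULL); (NULL, 2, 2); (NULL, 2, 2); (NULL, 2, 2); (NULL, 3, 3); (NULL, 6, NULL)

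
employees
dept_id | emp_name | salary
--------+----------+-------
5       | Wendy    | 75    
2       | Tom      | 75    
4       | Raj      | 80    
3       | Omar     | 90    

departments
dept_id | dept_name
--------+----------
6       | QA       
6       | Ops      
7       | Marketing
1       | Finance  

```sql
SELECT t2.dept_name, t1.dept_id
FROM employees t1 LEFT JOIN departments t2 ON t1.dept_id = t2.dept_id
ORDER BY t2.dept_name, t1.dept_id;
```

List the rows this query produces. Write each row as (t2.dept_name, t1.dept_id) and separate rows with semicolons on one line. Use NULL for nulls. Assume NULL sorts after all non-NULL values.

LEFT JOIN keeps every row from `employees`; unmatched rows get NULL for `departments`'s columns.
Matching on t1.dept_id = t2.dept_id.
- t1[0] dept_id=5 → no match; kept with NULLs on the t2 side.
- t1[1] dept_id=2 → no match; kept with NULLs on the t2 side.
- t1[2] dept_id=4 → no match; kept with NULLs on the t2 side.
- t1[3] dept_id=3 → no match; kept with NULLs on the t2 side.
After projecting and ordering:
t2.dept_name | t1.dept_id
NULL | 2
NULL | 3
NULL | 4
NULL | 5

(NULL, 2); (NULL, 3); (NULL, 4); (NULL, 5)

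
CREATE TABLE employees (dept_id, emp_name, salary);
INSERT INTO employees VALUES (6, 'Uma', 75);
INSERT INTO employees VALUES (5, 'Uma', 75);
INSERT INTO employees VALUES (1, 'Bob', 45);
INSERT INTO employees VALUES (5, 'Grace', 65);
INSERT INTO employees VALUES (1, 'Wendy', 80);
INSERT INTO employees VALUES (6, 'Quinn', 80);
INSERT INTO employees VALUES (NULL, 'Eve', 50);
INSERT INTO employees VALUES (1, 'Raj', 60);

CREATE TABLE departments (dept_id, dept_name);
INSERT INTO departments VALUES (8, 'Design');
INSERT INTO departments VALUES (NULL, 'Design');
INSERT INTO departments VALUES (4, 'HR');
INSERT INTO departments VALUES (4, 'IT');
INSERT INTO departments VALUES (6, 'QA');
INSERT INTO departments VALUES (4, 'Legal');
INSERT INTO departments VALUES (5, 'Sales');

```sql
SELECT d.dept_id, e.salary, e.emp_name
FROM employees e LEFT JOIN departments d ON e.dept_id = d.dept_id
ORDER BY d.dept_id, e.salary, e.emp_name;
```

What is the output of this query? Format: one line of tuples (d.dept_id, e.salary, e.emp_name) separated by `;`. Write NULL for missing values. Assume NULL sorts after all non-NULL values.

LEFT JOIN keeps every row from `employees`; unmatched rows get NULL for `departments`'s columns.
Matching on e.dept_id = d.dept_id. A NULL in a compared column never satisfies the condition.
- e (dept_id=6) pairs with 1 row(s) of d.
- e (dept_id=5) pairs with 1 row(s) of d.
- e (dept_id=1) has no partner → padded with NULL.
- e (dept_id=5) pairs with 1 row(s) of d.
- e (dept_id=1) has no partner → padded with NULL.
- e (dept_id=6) pairs with 1 row(s) of d.
- e (dept_id=NULL) has no partner → padded with NULL.
- e (dept_id=1) has no partner → padded with NULL.
After projecting and ordering:
d.dept_id | e.salary | e.emp_name
5 | 65 | Grace
5 | 75 | Uma
6 | 75 | Uma
6 | 80 | Quinn
NULL | 45 | Bob
NULL | 50 | Eve
NULL | 60 | Raj
NULL | 80 | Wendy

(5, 65, Grace); (5, 75, Uma); (6, 75, Uma); (6, 80, Quinn); (NULL, 45, Bob); (NULL, 50, Eve); (NULL, 60, Raj); (NULL, 80, Wendy)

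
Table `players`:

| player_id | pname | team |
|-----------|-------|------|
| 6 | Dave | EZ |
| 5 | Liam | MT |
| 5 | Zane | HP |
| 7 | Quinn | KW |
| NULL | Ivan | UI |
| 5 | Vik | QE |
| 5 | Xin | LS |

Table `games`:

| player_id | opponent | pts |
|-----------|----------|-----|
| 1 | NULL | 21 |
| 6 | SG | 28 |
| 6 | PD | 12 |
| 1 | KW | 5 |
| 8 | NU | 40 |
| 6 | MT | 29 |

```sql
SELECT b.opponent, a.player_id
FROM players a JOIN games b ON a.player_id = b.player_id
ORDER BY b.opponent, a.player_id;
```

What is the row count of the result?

INNER JOIN keeps only pairs where the ON condition holds.
Matching on a.player_id = b.player_id. A NULL in a compared column never satisfies the condition.
Matched pairs: 3.
Total: 3 rows.

3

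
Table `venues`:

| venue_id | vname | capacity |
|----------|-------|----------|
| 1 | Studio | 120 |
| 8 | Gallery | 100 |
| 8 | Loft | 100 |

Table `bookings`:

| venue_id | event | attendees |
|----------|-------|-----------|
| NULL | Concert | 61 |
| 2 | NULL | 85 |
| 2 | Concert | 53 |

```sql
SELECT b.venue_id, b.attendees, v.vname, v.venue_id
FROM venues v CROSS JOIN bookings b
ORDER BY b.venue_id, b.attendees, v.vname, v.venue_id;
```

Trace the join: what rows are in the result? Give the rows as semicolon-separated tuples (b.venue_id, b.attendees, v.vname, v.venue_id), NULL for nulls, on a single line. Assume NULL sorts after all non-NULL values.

(2, 53, Gallery, 8); (2, 53, Loft, 8); (2, 53, Studio, 1); (2, 85, Gallery, 8); (2, 85, Loft, 8); (2, 85, Studio, 1); (NULL, 61, Gallery, 8); (NULL, 61, Loft, 8); (NULL, 61, Studio, 1)

CROSS JOIN pairs every row of `venues` with every row of `bookings`: 3 × 3 = 9 rows.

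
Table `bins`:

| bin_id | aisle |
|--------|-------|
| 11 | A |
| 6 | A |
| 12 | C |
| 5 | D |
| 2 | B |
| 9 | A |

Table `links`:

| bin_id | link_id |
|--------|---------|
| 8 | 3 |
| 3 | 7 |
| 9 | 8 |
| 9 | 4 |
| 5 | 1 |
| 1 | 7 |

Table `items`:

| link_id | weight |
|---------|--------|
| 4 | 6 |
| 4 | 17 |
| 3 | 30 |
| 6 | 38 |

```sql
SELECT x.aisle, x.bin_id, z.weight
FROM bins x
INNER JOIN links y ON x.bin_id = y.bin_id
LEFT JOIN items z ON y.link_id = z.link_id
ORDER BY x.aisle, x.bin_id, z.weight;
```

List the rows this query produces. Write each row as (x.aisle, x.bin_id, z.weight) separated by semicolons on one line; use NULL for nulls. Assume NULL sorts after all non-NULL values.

(A, 9, 6); (A, 9, 17); (A, 9, NULL); (D, 5, NULL)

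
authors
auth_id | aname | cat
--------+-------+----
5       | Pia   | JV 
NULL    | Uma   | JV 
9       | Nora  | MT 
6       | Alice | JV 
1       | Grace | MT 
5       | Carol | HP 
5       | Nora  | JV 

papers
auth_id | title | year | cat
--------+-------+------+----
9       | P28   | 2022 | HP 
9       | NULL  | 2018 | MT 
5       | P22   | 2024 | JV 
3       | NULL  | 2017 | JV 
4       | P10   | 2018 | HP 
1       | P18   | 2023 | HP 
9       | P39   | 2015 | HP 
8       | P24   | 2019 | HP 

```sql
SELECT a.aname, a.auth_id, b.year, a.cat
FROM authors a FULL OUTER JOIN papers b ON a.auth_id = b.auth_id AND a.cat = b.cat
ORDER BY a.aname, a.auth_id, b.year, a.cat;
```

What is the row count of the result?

FULL OUTER JOIN keeps every row from both sides; unmatched rows get NULL for the other side's columns.
Matching on a.auth_id = b.auth_id AND a.cat = b.cat. A NULL in a compared column never satisfies the condition.
- a (auth_id=5, cat=JV) pairs with 1 row(s) of b.
- a (auth_id=NULL, cat=JV) has no partner → padded with NULL.
- a (auth_id=9, cat=MT) pairs with 1 row(s) of b.
- a (auth_id=6, cat=JV) has no partner → padded with NULL.
- a (auth_id=1, cat=MT) has no partner → padded with NULL.
- a (auth_id=5, cat=HP) has no partner → padded with NULL.
- a (auth_id=5, cat=JV) pairs with 1 row(s) of b.
- 6 b row(s) had no a match → kept, a columns NULL.
Total: 3 matched + 10 padded = 13 rows.

13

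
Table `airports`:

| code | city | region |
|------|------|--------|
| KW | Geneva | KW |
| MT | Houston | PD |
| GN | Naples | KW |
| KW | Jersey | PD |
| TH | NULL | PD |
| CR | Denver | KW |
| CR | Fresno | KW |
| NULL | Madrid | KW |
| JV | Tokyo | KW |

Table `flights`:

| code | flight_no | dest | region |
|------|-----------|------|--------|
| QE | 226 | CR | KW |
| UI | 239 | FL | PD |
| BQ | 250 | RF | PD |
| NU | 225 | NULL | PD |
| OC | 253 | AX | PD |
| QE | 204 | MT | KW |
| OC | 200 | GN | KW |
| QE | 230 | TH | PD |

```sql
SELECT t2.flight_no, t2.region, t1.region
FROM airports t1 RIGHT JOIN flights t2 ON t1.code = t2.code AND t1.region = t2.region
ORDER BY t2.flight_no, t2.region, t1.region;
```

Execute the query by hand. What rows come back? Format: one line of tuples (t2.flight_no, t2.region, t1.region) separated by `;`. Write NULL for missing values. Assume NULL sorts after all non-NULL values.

(200, KW, NULL); (204, KW, NULL); (225, PD, NULL); (226, KW, NULL); (230, PD, NULL); (239, PD, NULL); (250, PD, NULL); (253, PD, NULL)

RIGHT JOIN keeps every row from `flights`; unmatched rows get NULL for `airports`'s columns.
Matching on t1.code = t2.code AND t1.region = t2.region. A NULL in a compared column never satisfies the condition.
- code=KW, region=KW: no matching t2 row.
- code=MT, region=PD: no matching t2 row.
- code=GN, region=KW: no matching t2 row.
- code=KW, region=PD: no matching t2 row.
- code=TH, region=PD: no matching t2 row.
- code=CR, region=KW: no matching t2 row.
- code=CR, region=KW: no matching t2 row.
- code=NULL, region=KW: no matching t2 row.
- code=JV, region=KW: no matching t2 row.
- 8 t2 row(s) had no t1 match → kept, t1 columns NULL.
After projecting and ordering:
t2.flight_no | t2.region | t1.region
200 | KW | NULL
204 | KW | NULL
225 | PD | NULL
226 | KW | NULL
230 | PD | NULL
239 | PD | NULL
250 | PD | NULL
253 | PD | NULL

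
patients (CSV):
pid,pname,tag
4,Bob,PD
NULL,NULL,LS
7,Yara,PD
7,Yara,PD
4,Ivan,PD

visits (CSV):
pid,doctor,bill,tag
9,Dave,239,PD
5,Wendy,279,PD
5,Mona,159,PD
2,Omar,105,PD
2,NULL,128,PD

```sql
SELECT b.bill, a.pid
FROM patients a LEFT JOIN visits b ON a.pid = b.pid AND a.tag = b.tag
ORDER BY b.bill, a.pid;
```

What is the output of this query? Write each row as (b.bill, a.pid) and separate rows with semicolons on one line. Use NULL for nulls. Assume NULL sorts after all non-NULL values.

LEFT JOIN keeps every row from `patients`; unmatched rows get NULL for `visits`'s columns.
Matching on a.pid = b.pid AND a.tag = b.tag. A NULL in a compared column never satisfies the condition.
- a row (pid=4, tag=PD): no match → kept, b columns NULL.
- a row (pid=NULL, tag=LS): no match → kept, b columns NULL.
- a row (pid=7, tag=PD): no match → kept, b columns NULL.
- a row (pid=7, tag=PD): no match → kept, b columns NULL.
- a row (pid=4, tag=PD): no match → kept, b columns NULL.
After projecting and ordering:
b.bill | a.pid
NULL | 4
NULL | 4
NULL | 7
NULL | 7
NULL | NULL

(NULL, 4); (NULL, 4); (NULL, 7); (NULL, 7); (NULL, NULL)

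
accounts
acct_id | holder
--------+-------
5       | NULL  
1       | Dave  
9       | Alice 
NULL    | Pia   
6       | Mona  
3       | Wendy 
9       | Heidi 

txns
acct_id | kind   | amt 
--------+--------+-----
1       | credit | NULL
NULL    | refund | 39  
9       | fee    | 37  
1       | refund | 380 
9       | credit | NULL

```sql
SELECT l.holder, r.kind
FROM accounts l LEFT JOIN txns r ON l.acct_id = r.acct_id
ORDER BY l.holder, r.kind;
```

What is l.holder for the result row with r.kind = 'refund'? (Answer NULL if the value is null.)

Dave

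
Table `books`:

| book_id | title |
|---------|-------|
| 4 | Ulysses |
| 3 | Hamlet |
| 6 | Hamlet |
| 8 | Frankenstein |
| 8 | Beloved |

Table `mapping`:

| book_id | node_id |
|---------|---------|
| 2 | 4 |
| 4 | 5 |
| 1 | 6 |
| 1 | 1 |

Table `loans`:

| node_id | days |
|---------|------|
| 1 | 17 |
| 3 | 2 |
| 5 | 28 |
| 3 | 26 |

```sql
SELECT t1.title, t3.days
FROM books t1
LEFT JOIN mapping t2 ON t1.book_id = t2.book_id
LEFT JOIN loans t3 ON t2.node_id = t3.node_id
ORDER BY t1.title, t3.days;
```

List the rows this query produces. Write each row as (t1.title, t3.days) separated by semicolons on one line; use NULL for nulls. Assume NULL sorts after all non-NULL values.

(Beloved, NULL); (Frankenstein, NULL); (Hamlet, NULL); (Hamlet, NULL); (Ulysses, 28)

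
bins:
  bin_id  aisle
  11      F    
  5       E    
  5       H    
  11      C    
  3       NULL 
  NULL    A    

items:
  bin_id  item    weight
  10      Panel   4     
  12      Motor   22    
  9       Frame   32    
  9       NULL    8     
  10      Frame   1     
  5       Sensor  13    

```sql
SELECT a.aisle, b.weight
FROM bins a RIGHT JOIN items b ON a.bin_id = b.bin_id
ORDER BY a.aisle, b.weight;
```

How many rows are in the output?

RIGHT JOIN keeps every row from `items`; unmatched rows get NULL for `bins`'s columns.
Matching on a.bin_id = b.bin_id. A NULL in a compared column never satisfies the condition.
Matched pairs: 2; unmatched b rows kept: 5.
Total: 2 matched + 5 padded = 7 rows.

7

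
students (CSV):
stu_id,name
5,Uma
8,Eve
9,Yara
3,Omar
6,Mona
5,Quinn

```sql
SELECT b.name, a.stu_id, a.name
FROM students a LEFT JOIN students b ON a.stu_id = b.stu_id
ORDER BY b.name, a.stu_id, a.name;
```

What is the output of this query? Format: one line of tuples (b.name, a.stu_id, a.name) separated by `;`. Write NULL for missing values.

(Eve, 8, Eve); (Mona, 6, Mona); (Omar, 3, Omar); (Quinn, 5, Quinn); (Quinn, 5, Uma); (Uma, 5, Quinn); (Uma, 5, Uma); (Yara, 9, Yara)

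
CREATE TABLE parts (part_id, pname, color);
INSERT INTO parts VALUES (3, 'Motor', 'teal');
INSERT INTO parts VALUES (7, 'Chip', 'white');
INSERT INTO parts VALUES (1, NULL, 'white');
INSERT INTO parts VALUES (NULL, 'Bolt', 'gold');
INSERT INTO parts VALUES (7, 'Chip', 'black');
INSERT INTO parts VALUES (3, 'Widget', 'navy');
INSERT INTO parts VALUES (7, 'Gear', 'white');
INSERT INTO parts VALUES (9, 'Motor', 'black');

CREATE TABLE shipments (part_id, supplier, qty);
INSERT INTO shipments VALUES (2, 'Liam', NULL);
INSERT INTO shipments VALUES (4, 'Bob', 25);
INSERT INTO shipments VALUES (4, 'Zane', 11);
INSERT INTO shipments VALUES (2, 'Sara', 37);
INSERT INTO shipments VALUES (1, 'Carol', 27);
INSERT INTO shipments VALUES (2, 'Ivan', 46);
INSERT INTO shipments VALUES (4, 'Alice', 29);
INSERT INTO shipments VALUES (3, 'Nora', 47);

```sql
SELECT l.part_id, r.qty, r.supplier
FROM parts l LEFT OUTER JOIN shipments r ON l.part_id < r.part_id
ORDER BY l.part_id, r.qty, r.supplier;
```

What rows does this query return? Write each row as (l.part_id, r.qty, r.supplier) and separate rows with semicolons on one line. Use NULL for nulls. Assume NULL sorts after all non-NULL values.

(1, 11, Zane); (1, 25, Bob); (1, 29, Alice); (1, 37, Sara); (1, 46, Ivan); (1, 47, Nora); (1, NULL, Liam); (3, 11, Zane); (3, 11, Zane); (3, 25, Bob); (3, 25, Bob); (3, 29, Alice); (3, 29, Alice); (7, NULL, NULL); (7, NULL, NULL); (7, NULL, NULL); (9, NULL, NULL); (NULL, NULL, NULL)

LEFT JOIN keeps every row from `parts`; unmatched rows get NULL for `shipments`'s columns.
Matching on l.part_id < r.part_id. A NULL in a compared column never satisfies the condition.
- part_id=3: 3 matching r row(s), so 3 row(s) emitted.
- part_id=7: no r row matches, row kept with r columns NULL.
- part_id=1: 7 matching r row(s), so 7 row(s) emitted.
- part_id=NULL: no r row matches, row kept with r columns NULL.
- part_id=7: no r row matches, row kept with r columns NULL.
- part_id=3: 3 matching r row(s), so 3 row(s) emitted.
- part_id=7: no r row matches, row kept with r columns NULL.
- part_id=9: no r row matches, row kept with r columns NULL.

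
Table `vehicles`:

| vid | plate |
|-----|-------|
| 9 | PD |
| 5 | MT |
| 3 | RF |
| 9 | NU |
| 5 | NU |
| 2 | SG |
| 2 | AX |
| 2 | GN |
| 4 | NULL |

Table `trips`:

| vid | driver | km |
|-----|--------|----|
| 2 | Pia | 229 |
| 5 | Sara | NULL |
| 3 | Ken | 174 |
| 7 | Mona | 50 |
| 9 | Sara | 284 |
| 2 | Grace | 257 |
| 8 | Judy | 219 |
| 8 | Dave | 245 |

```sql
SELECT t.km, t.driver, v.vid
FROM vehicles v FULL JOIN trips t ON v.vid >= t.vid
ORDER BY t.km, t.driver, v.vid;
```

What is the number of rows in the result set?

FULL OUTER JOIN keeps every row from both sides; unmatched rows get NULL for the other side's columns.
Matching on v.vid >= t.vid.
Matched pairs: 36; unmatched v rows kept: 0; unmatched t rows kept: 0.
Total: 36 rows.

36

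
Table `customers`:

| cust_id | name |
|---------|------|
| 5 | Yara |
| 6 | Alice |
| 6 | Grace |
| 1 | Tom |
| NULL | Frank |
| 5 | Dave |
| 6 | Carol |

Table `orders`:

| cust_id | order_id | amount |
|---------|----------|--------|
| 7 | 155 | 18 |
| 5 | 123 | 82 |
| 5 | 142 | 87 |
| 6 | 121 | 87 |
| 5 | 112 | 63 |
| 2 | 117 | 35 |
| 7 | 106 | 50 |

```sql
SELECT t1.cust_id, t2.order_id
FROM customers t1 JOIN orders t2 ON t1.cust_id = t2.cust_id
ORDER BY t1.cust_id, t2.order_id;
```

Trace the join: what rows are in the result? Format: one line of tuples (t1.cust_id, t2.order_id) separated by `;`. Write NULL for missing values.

(5, 112); (5, 112); (5, 123); (5, 123); (5, 142); (5, 142); (6, 121); (6, 121); (6, 121)

INNER JOIN keeps only pairs where the ON condition holds.
Matching on t1.cust_id = t2.cust_id. A NULL in a compared column never satisfies the condition.
Matched pairs: 9.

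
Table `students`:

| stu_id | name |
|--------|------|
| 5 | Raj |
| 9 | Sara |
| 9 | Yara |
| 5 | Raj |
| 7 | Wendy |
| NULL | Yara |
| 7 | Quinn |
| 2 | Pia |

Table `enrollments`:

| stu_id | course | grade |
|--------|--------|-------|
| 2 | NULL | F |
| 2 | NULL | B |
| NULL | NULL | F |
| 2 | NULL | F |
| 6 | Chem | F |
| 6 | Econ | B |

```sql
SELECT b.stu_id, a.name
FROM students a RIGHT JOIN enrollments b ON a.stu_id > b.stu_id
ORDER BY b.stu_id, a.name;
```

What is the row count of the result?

RIGHT JOIN keeps every row from `enrollments`; unmatched rows get NULL for `students`'s columns.
Matching on a.stu_id > b.stu_id. A NULL in a compared column never satisfies the condition.
- a row (stu_id=5): matches 3 b row(s) → 3 output row(s).
- a row (stu_id=9): matches 5 b row(s) → 5 output row(s).
- a row (stu_id=9): matches 5 b row(s) → 5 output row(s).
- a row (stu_id=5): matches 3 b row(s) → 3 output row(s).
- a row (stu_id=7): matches 5 b row(s) → 5 output row(s).
- a row (stu_id=NULL): no match.
- a row (stu_id=7): matches 5 b row(s) → 5 output row(s).
- a row (stu_id=2): no match.
- 1 row(s) from b found no a partner → padded with NULL.
Total: 26 matched + 1 padded = 27 rows.

27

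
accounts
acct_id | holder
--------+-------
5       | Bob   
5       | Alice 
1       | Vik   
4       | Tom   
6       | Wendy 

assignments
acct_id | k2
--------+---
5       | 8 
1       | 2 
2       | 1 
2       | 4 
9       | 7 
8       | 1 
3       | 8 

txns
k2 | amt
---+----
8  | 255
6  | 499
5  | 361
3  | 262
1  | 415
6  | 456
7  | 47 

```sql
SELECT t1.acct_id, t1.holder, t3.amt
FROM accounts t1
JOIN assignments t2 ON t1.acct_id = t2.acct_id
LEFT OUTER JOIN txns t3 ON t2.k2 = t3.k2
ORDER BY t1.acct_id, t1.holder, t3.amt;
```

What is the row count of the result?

3

Evaluate left to right. First `accounts t1 INNER JOIN assignments t2` on acct_id: 3 row(s).
Then LEFT JOIN `txns t3` on k2: each of those 3 rows is kept; rows whose t2.k2 has no match in t3 get NULL for t3's columns.
Result: 3 row(s).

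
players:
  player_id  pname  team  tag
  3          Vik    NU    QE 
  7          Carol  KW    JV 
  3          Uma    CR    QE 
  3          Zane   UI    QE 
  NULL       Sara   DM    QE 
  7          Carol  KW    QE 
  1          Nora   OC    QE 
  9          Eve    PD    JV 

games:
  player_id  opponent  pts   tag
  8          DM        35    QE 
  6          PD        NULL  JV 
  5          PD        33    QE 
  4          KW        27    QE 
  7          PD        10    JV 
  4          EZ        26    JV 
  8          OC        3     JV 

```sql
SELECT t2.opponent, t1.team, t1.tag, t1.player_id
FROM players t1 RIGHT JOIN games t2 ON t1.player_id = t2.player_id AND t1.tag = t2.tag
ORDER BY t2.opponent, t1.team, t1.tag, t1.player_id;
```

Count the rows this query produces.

7

RIGHT JOIN keeps every row from `games`; unmatched rows get NULL for `players`'s columns.
Matching on t1.player_id = t2.player_id AND t1.tag = t2.tag. A NULL in a compared column never satisfies the condition.
Matched pairs: 1; unmatched t2 rows kept: 6.
Total: 1 matched + 6 padded = 7 rows.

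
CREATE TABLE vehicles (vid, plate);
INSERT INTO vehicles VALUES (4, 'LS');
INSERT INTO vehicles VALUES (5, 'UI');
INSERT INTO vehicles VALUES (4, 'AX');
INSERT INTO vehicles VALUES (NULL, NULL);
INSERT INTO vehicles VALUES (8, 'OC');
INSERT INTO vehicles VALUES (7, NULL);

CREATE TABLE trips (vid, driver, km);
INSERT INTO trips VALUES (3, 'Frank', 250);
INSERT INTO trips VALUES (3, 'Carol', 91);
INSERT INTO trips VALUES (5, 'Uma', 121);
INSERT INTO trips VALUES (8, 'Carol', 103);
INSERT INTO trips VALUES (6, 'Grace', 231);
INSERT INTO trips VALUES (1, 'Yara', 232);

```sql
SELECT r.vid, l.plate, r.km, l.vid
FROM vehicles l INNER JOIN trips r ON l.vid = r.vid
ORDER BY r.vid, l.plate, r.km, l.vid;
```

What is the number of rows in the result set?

2

INNER JOIN keeps only pairs where the ON condition holds.
Matching on l.vid = r.vid. A NULL in a compared column never satisfies the condition.
- l row (vid=4): no match → dropped.
- l row (vid=5): matches 1 r row(s) → 1 output row(s).
- l row (vid=4): no match → dropped.
- l row (vid=NULL): no match → dropped.
- l row (vid=8): matches 1 r row(s) → 1 output row(s).
- l row (vid=7): no match → dropped.
Total: 2 rows.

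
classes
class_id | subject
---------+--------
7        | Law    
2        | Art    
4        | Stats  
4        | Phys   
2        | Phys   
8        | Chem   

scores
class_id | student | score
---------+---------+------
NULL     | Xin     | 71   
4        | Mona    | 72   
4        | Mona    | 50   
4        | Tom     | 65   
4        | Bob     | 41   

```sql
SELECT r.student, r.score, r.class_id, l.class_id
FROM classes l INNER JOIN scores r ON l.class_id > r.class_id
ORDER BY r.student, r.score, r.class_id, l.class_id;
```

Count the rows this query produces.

8

INNER JOIN keeps only pairs where the ON condition holds.
Matching on l.class_id > r.class_id. A NULL in a compared column never satisfies the condition.
- l (class_id=7) pairs with 4 row(s) of r.
- l (class_id=2) has no partner → excluded.
- l (class_id=4) has no partner → excluded.
- l (class_id=4) has no partner → excluded.
- l (class_id=2) has no partner → excluded.
- l (class_id=8) pairs with 4 row(s) of r.
Total: 8 rows.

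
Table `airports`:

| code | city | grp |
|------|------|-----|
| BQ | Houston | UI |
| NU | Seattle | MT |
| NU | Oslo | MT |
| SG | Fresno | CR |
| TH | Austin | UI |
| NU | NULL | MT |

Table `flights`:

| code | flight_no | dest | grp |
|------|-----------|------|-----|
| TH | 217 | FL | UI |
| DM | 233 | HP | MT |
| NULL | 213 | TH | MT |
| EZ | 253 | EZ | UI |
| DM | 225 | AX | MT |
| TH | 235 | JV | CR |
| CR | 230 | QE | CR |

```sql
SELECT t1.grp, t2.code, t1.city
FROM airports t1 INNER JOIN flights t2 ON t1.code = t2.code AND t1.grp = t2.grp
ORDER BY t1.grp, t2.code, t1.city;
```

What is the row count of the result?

1

INNER JOIN keeps only pairs where the ON condition holds.
Matching on t1.code = t2.code AND t1.grp = t2.grp. A NULL in a compared column never satisfies the condition.
- code=BQ, grp=UI: no matching t2 row, dropped.
- code=NU, grp=MT: no matching t2 row, dropped.
- code=NU, grp=MT: no matching t2 row, dropped.
- code=SG, grp=CR: no matching t2 row, dropped.
- code=TH, grp=UI: 1 matching t2 row(s), so 1 row(s) emitted.
- code=NU, grp=MT: no matching t2 row, dropped.
Total: 1 rows.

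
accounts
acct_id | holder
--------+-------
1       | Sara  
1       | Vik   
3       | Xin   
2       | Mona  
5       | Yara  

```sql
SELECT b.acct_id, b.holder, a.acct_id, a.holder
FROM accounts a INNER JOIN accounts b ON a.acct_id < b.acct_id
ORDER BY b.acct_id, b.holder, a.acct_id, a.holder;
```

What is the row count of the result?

9

INNER JOIN keeps only pairs where the ON condition holds.
Matching on a.acct_id < b.acct_id.
- a row (acct_id=1): matches 3 b row(s) → 3 output row(s).
- a row (acct_id=1): matches 3 b row(s) → 3 output row(s).
- a row (acct_id=3): matches 1 b row(s) → 1 output row(s).
- a row (acct_id=2): matches 2 b row(s) → 2 output row(s).
- a row (acct_id=5): no match → dropped.
Total: 9 rows.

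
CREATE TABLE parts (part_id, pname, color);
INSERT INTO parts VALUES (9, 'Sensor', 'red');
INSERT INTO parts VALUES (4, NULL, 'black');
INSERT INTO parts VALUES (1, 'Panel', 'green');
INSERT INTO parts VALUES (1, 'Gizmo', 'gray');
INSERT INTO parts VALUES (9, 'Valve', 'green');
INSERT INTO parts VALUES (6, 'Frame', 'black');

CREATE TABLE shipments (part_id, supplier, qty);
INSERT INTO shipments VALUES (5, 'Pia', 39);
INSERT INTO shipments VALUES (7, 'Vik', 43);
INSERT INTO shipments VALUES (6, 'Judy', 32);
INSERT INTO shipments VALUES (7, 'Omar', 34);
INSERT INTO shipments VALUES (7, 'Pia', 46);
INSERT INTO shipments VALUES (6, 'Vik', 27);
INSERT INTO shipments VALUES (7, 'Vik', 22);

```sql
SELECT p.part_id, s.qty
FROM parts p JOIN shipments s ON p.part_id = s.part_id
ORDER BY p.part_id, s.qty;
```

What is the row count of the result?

2

INNER JOIN keeps only pairs where the ON condition holds.
Matching on p.part_id = s.part_id.
- p[0] part_id=9 → no match; dropped.
- p[1] part_id=4 → no match; dropped.
- p[2] part_id=1 → no match; dropped.
- p[3] part_id=1 → no match; dropped.
- p[4] part_id=9 → no match; dropped.
- p[5] part_id=6 → 2 match(es) in s → 2 row(s).
Total: 2 rows.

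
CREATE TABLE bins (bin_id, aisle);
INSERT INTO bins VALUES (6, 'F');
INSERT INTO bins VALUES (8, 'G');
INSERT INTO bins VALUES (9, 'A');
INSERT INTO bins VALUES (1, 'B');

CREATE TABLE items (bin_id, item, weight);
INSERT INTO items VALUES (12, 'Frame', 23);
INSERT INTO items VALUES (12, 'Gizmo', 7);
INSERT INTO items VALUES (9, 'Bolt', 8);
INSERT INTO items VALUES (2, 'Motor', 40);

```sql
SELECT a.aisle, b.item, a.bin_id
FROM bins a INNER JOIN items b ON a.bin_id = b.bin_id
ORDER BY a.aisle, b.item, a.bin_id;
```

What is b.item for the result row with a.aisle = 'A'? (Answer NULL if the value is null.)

Bolt

INNER JOIN keeps only pairs where the ON condition holds.
Matching on a.bin_id = b.bin_id.
- a[0] bin_id=6 → no match; dropped.
- a[1] bin_id=8 → no match; dropped.
- a[2] bin_id=9 → 1 match(es) in b → 1 row(s).
- a[3] bin_id=1 → no match; dropped.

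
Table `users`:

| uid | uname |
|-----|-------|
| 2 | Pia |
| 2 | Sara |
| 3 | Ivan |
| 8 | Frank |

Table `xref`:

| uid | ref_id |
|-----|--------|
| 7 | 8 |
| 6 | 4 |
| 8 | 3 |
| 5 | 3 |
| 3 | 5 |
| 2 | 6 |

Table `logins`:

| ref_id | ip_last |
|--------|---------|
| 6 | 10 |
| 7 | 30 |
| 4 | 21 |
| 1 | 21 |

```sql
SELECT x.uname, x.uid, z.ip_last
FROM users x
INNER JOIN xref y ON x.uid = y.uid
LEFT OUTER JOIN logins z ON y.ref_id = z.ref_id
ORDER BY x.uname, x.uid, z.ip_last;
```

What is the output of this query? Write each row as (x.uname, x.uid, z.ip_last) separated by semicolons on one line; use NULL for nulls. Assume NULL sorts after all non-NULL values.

Joins associate left-to-right: users INNER JOIN xref on uid gives 4 intermediate row(s).
Then LEFT JOIN `logins z` on ref_id: each of those 4 rows is kept; rows whose y.ref_id has no match in z get NULL for z's columns.

(Frank, 8, NULL); (Ivan, 3, NULL); (Pia, 2, 10); (Sara, 2, 10)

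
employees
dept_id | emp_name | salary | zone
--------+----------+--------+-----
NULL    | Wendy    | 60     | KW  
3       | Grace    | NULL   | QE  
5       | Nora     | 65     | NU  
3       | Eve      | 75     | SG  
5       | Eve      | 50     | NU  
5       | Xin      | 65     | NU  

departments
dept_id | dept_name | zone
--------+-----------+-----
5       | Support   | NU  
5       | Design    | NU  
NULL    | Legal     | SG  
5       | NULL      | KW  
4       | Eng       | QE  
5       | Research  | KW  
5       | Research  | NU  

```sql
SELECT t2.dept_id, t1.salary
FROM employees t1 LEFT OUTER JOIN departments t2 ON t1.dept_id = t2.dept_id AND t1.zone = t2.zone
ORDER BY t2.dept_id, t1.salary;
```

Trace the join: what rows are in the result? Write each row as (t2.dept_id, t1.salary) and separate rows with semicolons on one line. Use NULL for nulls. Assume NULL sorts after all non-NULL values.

(5, 50); (5, 50); (5, 50); (5, 65); (5, 65); (5, 65); (5, 65); (5, 65); (5, 65); (NULL, 60); (NULL, 75); (NULL, NULL)

LEFT JOIN keeps every row from `employees`; unmatched rows get NULL for `departments`'s columns.
Matching on t1.dept_id = t2.dept_id AND t1.zone = t2.zone. A NULL in a compared column never satisfies the condition.
- t1[0] dept_id=NULL, zone=KW → no match; kept with NULLs on the t2 side.
- t1[1] dept_id=3, zone=QE → no match; kept with NULLs on the t2 side.
- t1[2] dept_id=5, zone=NU → 3 match(es) in t2 → 3 row(s).
- t1[3] dept_id=3, zone=SG → no match; kept with NULLs on the t2 side.
- t1[4] dept_id=5, zone=NU → 3 match(es) in t2 → 3 row(s).
- t1[5] dept_id=5, zone=NU → 3 match(es) in t2 → 3 row(s).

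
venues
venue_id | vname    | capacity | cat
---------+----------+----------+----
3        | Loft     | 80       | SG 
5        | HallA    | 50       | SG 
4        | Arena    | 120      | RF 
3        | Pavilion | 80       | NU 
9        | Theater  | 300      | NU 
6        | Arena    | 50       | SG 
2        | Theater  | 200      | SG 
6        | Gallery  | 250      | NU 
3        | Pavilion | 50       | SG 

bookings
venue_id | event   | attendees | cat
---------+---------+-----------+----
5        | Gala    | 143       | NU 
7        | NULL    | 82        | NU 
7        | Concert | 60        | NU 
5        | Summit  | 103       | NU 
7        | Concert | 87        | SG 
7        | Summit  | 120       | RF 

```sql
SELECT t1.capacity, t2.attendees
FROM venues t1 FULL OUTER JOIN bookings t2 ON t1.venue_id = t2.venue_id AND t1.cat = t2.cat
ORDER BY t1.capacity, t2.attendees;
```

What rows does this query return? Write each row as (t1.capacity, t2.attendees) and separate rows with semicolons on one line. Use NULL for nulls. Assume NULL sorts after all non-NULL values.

FULL OUTER JOIN keeps every row from both sides; unmatched rows get NULL for the other side's columns.
Matching on t1.venue_id = t2.venue_id AND t1.cat = t2.cat.
Matched pairs: 0; unmatched t1 rows kept: 9; unmatched t2 rows kept: 6.

(50, NULL); (50, NULL); (50, NULL); (80, NULL); (80, NULL); (120, NULL); (200, NULL); (250, NULL); (300, NULL); (NULL, 60); (NULL, 82); (NULL, 87); (NULL, 103); (NULL, 120); (NULL, 143)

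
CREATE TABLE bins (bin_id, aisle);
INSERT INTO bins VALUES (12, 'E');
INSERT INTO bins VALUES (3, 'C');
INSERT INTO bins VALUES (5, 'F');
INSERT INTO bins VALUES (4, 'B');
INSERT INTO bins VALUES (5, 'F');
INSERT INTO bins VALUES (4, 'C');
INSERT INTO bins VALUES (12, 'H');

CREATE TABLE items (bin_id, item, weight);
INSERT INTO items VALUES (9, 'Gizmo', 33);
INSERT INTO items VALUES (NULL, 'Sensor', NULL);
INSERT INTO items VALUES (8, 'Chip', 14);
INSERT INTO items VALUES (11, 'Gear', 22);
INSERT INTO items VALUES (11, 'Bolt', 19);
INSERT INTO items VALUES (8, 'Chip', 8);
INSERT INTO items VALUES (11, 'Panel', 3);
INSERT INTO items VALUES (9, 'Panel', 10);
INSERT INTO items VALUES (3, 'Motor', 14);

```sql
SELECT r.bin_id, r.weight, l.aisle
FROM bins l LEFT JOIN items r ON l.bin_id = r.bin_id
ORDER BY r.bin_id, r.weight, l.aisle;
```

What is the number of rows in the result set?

7

LEFT JOIN keeps every row from `bins`; unmatched rows get NULL for `items`'s columns.
Matching on l.bin_id = r.bin_id. A NULL in a compared column never satisfies the condition.
Matched pairs: 1; unmatched l rows kept: 6.
Total: 1 matched + 6 padded = 7 rows.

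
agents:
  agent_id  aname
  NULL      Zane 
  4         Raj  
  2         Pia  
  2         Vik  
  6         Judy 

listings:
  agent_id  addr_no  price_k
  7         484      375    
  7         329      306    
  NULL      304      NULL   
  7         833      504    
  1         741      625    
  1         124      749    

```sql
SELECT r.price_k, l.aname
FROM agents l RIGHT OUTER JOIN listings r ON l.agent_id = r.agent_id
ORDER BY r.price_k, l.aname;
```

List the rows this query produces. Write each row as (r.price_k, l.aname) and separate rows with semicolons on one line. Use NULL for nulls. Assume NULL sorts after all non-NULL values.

(306, NULL); (375, NULL); (504, NULL); (625, NULL); (749, NULL); (NULL, NULL)

RIGHT JOIN keeps every row from `listings`; unmatched rows get NULL for `agents`'s columns.
Matching on l.agent_id = r.agent_id. A NULL in a compared column never satisfies the condition.
- l row (agent_id=NULL): no match.
- l row (agent_id=4): no match.
- l row (agent_id=2): no match.
- l row (agent_id=2): no match.
- l row (agent_id=6): no match.
- plus 6 unmatched r row(s), each kept with NULL l columns.
After projecting and ordering:
r.price_k | l.aname
306 | NULL
375 | NULL
504 | NULL
625 | NULL
749 | NULL
NULL | NULL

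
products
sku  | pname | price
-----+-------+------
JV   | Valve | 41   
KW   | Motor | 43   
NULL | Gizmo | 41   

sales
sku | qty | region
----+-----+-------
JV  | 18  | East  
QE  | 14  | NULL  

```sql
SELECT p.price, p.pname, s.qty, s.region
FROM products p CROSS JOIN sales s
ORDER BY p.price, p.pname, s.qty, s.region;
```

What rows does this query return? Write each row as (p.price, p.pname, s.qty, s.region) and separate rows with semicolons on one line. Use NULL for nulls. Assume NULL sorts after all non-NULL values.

CROSS JOIN pairs every row of `products` with every row of `sales`: 3 × 2 = 6 rows.
After projecting and ordering:
p.price | p.pname | s.qty | s.region
41 | Gizmo | 14 | NULL
41 | Gizmo | 18 | East
41 | Valve | 14 | NULL
41 | Valve | 18 | East
43 | Motor | 14 | NULL
43 | Motor | 18 | East

(41, Gizmo, 14, NULL); (41, Gizmo, 18, East); (41, Valve, 14, NULL); (41, Valve, 18, East); (43, Motor, 14, NULL); (43, Motor, 18, East)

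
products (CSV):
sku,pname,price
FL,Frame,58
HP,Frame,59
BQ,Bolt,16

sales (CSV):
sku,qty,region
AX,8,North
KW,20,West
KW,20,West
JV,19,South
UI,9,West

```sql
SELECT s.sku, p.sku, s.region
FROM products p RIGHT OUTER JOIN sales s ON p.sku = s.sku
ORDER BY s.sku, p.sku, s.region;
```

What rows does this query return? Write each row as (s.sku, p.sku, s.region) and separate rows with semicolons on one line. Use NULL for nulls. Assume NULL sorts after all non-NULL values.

(AX, NULL, North); (JV, NULL, South); (KW, NULL, West); (KW, NULL, West); (UI, NULL, West)

RIGHT JOIN keeps every row from `sales`; unmatched rows get NULL for `products`'s columns.
Matching on p.sku = s.sku.
- p (sku=FL) has no partner in s.
- p (sku=HP) has no partner in s.
- p (sku=BQ) has no partner in s.
- 5 s row(s) had no p match → kept, p columns NULL.
After projecting and ordering:
s.sku | p.sku | s.region
AX | NULL | North
JV | NULL | South
KW | NULL | West
KW | NULL | West
UI | NULL | West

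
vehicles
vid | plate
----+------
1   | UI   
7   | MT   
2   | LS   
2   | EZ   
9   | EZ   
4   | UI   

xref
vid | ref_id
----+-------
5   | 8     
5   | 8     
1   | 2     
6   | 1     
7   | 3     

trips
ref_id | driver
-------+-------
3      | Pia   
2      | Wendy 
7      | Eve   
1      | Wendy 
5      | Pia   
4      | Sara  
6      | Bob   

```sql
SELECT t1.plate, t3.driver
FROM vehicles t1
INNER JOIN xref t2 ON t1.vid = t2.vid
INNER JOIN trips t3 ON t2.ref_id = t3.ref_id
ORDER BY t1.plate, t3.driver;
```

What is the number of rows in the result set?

Evaluate left to right. First `vehicles t1 INNER JOIN xref t2` on vid: 2 row(s).
Then INNER JOIN `trips t3` on ref_id: keep only rows whose t2.ref_id appears in t3.
Result: 2 row(s).

2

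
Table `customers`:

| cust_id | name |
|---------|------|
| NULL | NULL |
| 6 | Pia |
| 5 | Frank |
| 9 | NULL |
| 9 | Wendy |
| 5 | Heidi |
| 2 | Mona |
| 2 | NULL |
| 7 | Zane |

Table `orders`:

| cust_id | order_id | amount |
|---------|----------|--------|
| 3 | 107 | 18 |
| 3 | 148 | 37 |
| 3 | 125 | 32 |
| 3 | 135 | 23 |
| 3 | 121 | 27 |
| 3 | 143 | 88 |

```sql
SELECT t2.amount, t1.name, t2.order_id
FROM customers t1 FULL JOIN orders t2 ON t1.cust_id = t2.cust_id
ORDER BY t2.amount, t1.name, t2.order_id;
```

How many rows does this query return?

15

FULL OUTER JOIN keeps every row from both sides; unmatched rows get NULL for the other side's columns.
Matching on t1.cust_id = t2.cust_id. A NULL in a compared column never satisfies the condition.
Matched pairs: 0; unmatched t1 rows kept: 9; unmatched t2 rows kept: 6.
Total: 0 matched + 15 padded = 15 rows.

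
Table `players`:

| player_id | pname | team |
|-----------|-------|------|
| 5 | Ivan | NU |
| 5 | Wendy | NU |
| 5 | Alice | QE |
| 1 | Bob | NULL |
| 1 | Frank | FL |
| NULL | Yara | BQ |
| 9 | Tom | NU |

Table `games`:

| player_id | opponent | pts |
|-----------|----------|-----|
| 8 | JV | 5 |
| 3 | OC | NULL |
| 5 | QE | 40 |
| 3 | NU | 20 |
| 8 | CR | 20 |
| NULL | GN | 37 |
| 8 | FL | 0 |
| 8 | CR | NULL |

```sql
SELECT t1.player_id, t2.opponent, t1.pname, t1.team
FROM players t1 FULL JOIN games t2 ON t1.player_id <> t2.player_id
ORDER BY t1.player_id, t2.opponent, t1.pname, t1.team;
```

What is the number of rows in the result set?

41

FULL OUTER JOIN keeps every row from both sides; unmatched rows get NULL for the other side's columns.
Matching on t1.player_id <> t2.player_id. A NULL in a compared column never satisfies the condition.
Matched pairs: 39; unmatched t1 rows kept: 1; unmatched t2 rows kept: 1.
Total: 39 matched + 2 padded = 41 rows.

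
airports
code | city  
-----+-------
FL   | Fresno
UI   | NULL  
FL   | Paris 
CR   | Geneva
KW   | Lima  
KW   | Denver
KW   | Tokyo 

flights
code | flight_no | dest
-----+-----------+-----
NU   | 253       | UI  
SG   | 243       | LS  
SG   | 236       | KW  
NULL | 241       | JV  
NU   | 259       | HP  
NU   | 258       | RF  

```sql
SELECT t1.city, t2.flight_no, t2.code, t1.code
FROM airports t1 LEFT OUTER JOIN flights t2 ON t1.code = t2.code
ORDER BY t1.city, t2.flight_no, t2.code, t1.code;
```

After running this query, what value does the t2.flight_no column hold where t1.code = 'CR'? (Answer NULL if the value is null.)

NULL

LEFT JOIN keeps every row from `airports`; unmatched rows get NULL for `flights`'s columns.
Matching on t1.code = t2.code. A NULL in a compared column never satisfies the condition.
Matched pairs: 0; unmatched t1 rows kept: 7.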